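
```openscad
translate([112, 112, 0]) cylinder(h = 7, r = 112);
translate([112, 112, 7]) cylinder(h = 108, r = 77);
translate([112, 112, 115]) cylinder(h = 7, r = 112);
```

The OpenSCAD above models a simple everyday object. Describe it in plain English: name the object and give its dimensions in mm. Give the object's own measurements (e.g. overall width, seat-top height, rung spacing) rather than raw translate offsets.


A spool: two coaxial disc flanges of radius 112 mm and thickness 7 mm, joined by a core cylinder of radius 77 mm and height 108 mm. The lower flange rests on z = 0 and the three cylinders share a vertical axis.


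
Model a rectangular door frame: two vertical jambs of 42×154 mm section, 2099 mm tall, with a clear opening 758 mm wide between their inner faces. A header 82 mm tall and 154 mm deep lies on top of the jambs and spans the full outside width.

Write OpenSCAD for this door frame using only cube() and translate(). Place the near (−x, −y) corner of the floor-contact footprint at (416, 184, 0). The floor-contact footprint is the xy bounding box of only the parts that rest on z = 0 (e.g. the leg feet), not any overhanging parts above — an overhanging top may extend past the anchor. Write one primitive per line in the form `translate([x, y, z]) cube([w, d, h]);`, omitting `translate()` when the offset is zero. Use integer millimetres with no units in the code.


translate([416, 184, 0]) cube([42, 154, 2099]);
translate([1216, 184, 0]) cube([42, 154, 2099]);
translate([416, 184, 2099]) cube([842, 154, 82]);


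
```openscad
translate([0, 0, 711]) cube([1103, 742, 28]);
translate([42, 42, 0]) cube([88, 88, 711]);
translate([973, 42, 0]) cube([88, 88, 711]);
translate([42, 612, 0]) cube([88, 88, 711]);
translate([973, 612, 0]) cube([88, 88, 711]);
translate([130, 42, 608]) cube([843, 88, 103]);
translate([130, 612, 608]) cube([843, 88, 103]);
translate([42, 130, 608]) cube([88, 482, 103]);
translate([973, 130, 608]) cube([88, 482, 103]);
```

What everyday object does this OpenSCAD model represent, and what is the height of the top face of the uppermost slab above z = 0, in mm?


A table. The table height is 739 mm.

A 1103×742×28 slab sits at z = 711 on four 88 mm square posts — a table. The top surface is at 711 + 28 = 739 mm.


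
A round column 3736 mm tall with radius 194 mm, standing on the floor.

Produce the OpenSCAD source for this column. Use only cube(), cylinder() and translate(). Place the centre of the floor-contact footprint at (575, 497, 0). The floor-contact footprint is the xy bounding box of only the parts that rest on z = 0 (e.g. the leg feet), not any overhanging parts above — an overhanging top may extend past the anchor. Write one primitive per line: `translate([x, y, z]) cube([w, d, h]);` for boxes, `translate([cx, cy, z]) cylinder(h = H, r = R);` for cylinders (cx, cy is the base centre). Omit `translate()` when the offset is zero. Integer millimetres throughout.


translate([575, 497, 0]) cylinder(h = 3736, r = 194);


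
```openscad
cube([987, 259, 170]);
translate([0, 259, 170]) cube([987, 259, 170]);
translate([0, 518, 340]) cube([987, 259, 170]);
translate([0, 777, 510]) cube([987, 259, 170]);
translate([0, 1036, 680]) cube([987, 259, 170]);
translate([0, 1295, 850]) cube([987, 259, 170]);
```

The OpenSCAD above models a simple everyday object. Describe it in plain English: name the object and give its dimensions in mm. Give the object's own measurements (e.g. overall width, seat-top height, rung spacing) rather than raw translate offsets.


A straight staircase of 6 solid steps. Each step is 987 mm wide (x), 259 mm deep (y, the going) and 170 mm tall (the rise). The first step rests on the floor; each subsequent step sits one going further in +y and one rise higher in +z, directly behind and above the previous step with no overlap.


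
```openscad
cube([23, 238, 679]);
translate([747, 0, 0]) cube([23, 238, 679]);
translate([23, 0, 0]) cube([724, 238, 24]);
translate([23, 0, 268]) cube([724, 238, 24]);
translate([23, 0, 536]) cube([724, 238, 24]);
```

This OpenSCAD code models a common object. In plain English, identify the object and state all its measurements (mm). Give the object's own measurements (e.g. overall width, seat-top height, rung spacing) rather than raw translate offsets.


An open bookshelf. Two side panels, each 23 mm thick, 238 mm deep and 679 mm tall, stand 770 mm apart (outside-to-outside). Between them sit 3 shelves, each 24 mm thick and 238 mm deep, spanning the full gap between the sides. The bottom shelf rests on the floor (its underside at z = 0) and the clear gap between one shelf's top and the next shelf's underside is 244 mm.


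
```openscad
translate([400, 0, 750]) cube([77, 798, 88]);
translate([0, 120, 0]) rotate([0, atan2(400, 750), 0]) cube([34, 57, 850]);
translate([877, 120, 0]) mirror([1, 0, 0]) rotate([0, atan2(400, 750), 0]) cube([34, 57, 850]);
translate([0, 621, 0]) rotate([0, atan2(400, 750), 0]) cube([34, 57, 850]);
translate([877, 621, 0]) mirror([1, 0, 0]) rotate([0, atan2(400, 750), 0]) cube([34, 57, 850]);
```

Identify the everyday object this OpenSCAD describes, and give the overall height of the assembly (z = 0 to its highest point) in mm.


A sawhorse. The overall height is 838 mm.

A beam across two mirrored pairs of raked legs — a sawhorse. The beam's underside is at z = 750 (matching the legs' vertical rise in atan2(400, 750)) and the beam is 88 mm tall, so its top is at 750 + 88 = 838 mm. The raked legs top out at the beam's underside, so that is the highest point.


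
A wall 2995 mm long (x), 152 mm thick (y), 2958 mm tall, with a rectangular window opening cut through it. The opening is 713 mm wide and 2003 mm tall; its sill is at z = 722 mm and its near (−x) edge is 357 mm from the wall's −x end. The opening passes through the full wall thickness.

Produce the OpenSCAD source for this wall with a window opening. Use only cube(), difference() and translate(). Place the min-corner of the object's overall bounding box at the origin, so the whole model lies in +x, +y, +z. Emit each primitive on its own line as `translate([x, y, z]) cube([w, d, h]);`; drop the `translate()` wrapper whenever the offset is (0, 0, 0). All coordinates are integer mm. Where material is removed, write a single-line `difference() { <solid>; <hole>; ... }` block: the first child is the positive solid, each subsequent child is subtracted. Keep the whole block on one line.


difference() { cube([2995, 152, 2958]); translate([357, 0, 722]) cube([713, 152, 2003]); }


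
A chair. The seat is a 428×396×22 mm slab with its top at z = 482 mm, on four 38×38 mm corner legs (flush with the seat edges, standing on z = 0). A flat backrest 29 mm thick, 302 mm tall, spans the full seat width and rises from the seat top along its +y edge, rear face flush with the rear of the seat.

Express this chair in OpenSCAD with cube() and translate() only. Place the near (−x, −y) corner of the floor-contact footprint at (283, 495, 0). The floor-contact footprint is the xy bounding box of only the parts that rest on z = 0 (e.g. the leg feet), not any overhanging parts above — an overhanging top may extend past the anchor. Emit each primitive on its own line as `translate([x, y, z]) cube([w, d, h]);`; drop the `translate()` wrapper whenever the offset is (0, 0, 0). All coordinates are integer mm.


translate([283, 495, 460]) cube([428, 396, 22]);
translate([283, 495, 0]) cube([38, 38, 460]);
translate([673, 495, 0]) cube([38, 38, 460]);
translate([283, 853, 0]) cube([38, 38, 460]);
translate([673, 853, 0]) cube([38, 38, 460]);
translate([283, 862, 482]) cube([428, 29, 302]);


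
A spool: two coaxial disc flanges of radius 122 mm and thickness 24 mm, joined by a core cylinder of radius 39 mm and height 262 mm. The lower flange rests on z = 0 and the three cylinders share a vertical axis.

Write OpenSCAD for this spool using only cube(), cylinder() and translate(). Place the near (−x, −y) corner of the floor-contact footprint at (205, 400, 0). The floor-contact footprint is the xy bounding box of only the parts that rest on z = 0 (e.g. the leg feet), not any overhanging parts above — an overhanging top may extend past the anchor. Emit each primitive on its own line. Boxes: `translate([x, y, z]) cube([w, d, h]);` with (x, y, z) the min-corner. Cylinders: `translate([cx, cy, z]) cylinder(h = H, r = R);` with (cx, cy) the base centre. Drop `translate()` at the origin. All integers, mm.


translate([327, 522, 0]) cylinder(h = 24, r = 122);
translate([327, 522, 24]) cylinder(h = 262, r = 39);
translate([327, 522, 286]) cylinder(h = 24, r = 122);


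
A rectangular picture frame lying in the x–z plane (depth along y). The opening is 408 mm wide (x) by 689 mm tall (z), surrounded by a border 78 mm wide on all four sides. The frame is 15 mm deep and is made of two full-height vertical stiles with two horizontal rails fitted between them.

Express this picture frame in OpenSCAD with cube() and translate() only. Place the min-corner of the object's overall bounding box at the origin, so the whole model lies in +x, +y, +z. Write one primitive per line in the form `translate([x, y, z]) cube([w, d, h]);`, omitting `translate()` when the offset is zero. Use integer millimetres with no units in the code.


cube([78, 15, 845]);
translate([486, 0, 0]) cube([78, 15, 845]);
translate([78, 0, 0]) cube([408, 15, 78]);
translate([78, 0, 767]) cube([408, 15, 78]);


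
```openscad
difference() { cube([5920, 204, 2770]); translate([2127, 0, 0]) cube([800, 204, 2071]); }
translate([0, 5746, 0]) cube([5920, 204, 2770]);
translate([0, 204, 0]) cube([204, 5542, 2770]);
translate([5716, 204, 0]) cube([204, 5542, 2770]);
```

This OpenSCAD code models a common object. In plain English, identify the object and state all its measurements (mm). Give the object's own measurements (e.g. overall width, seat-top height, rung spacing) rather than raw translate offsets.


A single room: four walls, each 2770 mm tall and 204 mm thick, enclosing an outside footprint 5920×5950 mm (x × y), no floor or roof. The front and back walls (−y and +y sides) run the full x-width; the side walls fit between their inner faces. A door opening 800 mm wide and 2071 mm tall is cut through the front wall from the floor up, its −x edge 2127 mm from the wall's −x end.


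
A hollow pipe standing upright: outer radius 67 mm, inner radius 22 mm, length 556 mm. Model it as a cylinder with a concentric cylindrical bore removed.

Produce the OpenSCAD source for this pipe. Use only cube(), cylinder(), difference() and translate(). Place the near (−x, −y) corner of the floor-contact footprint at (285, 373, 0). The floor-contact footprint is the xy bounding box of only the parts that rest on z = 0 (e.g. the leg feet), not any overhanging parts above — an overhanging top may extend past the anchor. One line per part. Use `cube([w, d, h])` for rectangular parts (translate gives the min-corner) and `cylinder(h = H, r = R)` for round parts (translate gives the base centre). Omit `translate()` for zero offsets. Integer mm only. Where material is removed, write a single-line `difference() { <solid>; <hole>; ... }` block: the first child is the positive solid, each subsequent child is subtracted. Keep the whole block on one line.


difference() { translate([352, 440, 0]) cylinder(h = 556, r = 67); translate([352, 440, 0]) cylinder(h = 556, r = 22); }


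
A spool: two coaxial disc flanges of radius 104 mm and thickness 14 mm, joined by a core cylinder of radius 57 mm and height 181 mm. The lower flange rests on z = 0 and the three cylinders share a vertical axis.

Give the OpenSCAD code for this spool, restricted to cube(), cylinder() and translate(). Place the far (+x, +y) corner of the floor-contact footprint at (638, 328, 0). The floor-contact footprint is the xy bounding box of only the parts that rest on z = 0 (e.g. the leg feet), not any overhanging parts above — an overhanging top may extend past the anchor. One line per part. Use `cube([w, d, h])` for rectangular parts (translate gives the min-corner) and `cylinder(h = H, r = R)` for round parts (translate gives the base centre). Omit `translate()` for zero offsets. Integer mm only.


translate([534, 224, 0]) cylinder(h = 14, r = 104);
translate([534, 224, 14]) cylinder(h = 181, r = 57);
translate([534, 224, 195]) cylinder(h = 14, r = 104);


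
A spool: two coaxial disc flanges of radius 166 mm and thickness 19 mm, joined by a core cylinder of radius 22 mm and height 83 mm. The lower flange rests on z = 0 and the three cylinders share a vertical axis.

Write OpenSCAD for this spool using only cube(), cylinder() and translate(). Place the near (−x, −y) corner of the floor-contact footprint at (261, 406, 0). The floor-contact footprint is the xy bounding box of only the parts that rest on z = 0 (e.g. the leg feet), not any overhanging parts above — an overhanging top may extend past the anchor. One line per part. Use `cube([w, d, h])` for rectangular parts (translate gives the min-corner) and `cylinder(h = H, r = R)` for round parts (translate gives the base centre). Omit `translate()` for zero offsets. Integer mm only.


translate([427, 572, 0]) cylinder(h = 19, r = 166);
translate([427, 572, 19]) cylinder(h = 83, r = 22);
translate([427, 572, 102]) cylinder(h = 19, r = 166);


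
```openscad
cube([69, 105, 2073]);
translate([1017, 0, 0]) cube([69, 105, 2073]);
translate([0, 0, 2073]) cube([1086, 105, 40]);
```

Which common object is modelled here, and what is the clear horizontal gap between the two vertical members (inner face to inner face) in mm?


A door frame. The clear opening width is 948 mm.

Two 2073 mm tall posts with a header on top — a door frame. The left jamb is 69 mm wide at x = 0; the right jamb starts at x = 1017. The clear opening is 1017 − 69 = 948 mm.


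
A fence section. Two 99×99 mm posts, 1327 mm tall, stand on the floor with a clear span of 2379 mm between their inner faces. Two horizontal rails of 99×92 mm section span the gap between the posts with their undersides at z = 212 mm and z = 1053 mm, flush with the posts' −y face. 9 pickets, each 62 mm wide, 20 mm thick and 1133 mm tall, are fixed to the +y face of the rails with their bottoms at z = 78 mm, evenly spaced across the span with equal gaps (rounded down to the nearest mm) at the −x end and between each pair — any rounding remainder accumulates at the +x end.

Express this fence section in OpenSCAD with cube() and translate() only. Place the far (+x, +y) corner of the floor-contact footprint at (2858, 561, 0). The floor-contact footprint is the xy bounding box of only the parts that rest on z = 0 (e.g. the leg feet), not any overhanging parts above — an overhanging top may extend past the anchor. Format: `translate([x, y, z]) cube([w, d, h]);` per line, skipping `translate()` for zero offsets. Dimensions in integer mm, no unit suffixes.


translate([281, 462, 0]) cube([99, 99, 1327]);
translate([2759, 462, 0]) cube([99, 99, 1327]);
translate([380, 462, 212]) cube([2379, 99, 92]);
translate([380, 462, 1053]) cube([2379, 99, 92]);
translate([562, 561, 78]) cube([62, 20, 1133]);
translate([806, 561, 78]) cube([62, 20, 1133]);
translate([1050, 561, 78]) cube([62, 20, 1133]);
translate([1294, 561, 78]) cube([62, 20, 1133]);
translate([1538, 561, 78]) cube([62, 20, 1133]);
translate([1782, 561, 78]) cube([62, 20, 1133]);
translate([2026, 561, 78]) cube([62, 20, 1133]);
translate([2270, 561, 78]) cube([62, 20, 1133]);
translate([2514, 561, 78]) cube([62, 20, 1133]);


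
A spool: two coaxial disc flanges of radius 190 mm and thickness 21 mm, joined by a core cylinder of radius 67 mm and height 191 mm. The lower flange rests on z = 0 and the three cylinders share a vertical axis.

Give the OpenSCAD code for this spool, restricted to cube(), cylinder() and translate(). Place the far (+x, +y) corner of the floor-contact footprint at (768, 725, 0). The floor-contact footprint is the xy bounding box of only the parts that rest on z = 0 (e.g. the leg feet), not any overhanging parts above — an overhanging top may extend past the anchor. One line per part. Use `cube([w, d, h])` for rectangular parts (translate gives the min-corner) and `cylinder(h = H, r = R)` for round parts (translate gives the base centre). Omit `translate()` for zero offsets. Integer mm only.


translate([578, 535, 0]) cylinder(h = 21, r = 190);
translate([578, 535, 21]) cylinder(h = 191, r = 67);
translate([578, 535, 212]) cylinder(h = 21, r = 190);


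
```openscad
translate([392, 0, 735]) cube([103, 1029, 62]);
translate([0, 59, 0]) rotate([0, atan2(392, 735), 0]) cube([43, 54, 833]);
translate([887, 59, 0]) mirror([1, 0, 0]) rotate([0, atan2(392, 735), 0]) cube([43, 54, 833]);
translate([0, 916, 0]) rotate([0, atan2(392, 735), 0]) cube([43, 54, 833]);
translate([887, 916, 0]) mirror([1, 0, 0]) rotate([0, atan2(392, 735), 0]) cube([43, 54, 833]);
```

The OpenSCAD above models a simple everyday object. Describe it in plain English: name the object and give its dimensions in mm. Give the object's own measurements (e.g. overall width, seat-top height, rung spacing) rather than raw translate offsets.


A sawhorse. A 103×1029×62 mm beam (x, y, z) sits on two A-frame leg pairs. Each pair is two raked legs of 43×54 mm section (54 mm along y) splaying symmetrically in x. Each leg rises 735 mm vertically over 392 mm of horizontal reach and is 833 mm long along its own axis. Every leg's outer bottom edge rests on the floor and its outer top edge meets a bottom edge of the beam — the left legs (tilting toward +x) meet the beam's −x bottom edge, the right legs (their mirror images, tilting toward −x) meet its +x bottom edge — so the leg tops tuck under the beam, the beam's underside is 735 mm above the floor, and the feet are 887 mm apart outside-to-outside with the beam centred between them. The two leg pairs are set in 59 mm from either end of the beam.


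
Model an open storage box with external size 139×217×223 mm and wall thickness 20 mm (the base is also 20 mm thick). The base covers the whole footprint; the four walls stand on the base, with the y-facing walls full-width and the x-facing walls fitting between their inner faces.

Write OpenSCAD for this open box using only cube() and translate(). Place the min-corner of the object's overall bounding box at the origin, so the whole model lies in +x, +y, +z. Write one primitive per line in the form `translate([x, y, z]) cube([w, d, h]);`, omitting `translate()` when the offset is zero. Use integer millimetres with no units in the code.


cube([139, 217, 20]);
translate([0, 0, 20]) cube([139, 20, 203]);
translate([0, 197, 20]) cube([139, 20, 203]);
translate([0, 20, 20]) cube([20, 177, 203]);
translate([119, 20, 20]) cube([20, 177, 203]);


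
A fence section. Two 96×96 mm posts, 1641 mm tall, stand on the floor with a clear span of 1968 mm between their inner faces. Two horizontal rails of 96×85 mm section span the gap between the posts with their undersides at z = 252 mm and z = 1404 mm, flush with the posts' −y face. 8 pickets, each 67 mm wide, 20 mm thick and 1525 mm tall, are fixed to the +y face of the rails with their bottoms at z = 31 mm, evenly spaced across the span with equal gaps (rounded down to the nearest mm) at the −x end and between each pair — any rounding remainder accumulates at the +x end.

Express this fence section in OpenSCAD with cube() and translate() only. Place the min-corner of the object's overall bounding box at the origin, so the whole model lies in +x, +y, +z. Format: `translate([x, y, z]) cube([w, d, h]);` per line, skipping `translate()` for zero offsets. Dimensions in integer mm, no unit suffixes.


cube([96, 96, 1641]);
translate([2064, 0, 0]) cube([96, 96, 1641]);
translate([96, 0, 252]) cube([1968, 96, 85]);
translate([96, 0, 1404]) cube([1968, 96, 85]);
translate([255, 96, 31]) cube([67, 20, 1525]);
translate([481, 96, 31]) cube([67, 20, 1525]);
translate([707, 96, 31]) cube([67, 20, 1525]);
translate([933, 96, 31]) cube([67, 20, 1525]);
translate([1159, 96, 31]) cube([67, 20, 1525]);
translate([1385, 96, 31]) cube([67, 20, 1525]);
translate([1611, 96, 31]) cube([67, 20, 1525]);
translate([1837, 96, 31]) cube([67, 20, 1525]);


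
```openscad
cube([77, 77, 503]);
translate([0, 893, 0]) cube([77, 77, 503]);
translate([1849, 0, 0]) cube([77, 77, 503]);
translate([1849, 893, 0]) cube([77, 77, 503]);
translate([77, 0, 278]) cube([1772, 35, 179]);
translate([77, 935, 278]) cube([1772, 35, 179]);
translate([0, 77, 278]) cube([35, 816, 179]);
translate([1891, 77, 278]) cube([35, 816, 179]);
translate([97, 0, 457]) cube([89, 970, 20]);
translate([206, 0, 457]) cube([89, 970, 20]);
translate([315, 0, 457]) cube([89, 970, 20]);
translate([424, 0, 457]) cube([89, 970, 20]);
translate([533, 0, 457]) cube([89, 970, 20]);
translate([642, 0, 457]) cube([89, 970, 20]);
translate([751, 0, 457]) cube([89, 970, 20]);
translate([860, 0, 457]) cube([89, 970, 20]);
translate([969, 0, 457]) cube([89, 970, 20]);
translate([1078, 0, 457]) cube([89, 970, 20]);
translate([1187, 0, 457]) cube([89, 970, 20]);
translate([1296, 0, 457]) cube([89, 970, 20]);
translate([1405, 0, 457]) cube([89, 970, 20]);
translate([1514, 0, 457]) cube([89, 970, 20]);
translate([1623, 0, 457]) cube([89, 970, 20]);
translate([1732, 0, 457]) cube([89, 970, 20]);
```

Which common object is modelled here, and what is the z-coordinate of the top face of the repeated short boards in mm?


A bed frame. The slat-top height is 477 mm.

Four posts, four rails, and a row of slats — a bed frame. Slats sit on the rails at z = 278 + 179 = 457; with slat thickness 20, the top is 477 mm.


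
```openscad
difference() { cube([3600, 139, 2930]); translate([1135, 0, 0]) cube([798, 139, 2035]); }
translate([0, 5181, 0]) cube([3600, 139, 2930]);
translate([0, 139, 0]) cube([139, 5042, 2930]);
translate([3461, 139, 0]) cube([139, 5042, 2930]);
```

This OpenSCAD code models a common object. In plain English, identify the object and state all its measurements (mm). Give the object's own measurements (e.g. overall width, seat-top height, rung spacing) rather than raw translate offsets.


A single room: four walls, each 2930 mm tall and 139 mm thick, enclosing an outside footprint 3600×5320 mm (x × y), no floor or roof. The front and back walls (−y and +y sides) run the full x-width; the side walls fit between their inner faces. A door opening 798 mm wide and 2035 mm tall is cut through the front wall from the floor up, its −x edge 1135 mm from the wall's −x end.


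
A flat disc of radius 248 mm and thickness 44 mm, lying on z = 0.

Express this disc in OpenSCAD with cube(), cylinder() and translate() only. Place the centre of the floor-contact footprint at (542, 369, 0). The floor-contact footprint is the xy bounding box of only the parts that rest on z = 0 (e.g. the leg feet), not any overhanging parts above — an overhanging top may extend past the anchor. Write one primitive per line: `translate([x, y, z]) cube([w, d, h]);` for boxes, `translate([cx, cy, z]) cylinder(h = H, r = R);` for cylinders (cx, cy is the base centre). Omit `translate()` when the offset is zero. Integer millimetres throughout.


translate([542, 369, 0]) cylinder(h = 44, r = 248);


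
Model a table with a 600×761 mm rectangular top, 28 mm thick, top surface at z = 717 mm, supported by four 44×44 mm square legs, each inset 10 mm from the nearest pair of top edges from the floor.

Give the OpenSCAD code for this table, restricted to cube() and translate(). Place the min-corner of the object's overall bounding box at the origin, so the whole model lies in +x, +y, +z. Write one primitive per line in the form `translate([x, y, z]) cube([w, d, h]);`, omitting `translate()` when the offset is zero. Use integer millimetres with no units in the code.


translate([0, 0, 689]) cube([600, 761, 28]);
translate([10, 10, 0]) cube([44, 44, 689]);
translate([546, 10, 0]) cube([44, 44, 689]);
translate([10, 707, 0]) cube([44, 44, 689]);
translate([546, 707, 0]) cube([44, 44, 689]);


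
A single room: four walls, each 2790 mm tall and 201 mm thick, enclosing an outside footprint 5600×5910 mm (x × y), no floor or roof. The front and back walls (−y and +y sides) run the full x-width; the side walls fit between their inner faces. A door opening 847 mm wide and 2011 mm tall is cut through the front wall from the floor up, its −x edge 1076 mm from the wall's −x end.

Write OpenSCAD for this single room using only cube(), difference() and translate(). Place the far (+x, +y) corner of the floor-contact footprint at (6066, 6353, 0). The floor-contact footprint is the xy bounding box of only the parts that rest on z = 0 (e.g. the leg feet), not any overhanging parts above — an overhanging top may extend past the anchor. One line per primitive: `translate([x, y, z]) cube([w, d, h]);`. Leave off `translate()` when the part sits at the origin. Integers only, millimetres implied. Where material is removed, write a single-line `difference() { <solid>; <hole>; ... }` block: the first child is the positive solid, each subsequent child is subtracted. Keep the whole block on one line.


difference() { translate([466, 443, 0]) cube([5600, 201, 2790]); translate([1542, 443, 0]) cube([847, 201, 2011]); }
translate([466, 6152, 0]) cube([5600, 201, 2790]);
translate([466, 644, 0]) cube([201, 5508, 2790]);
translate([5865, 644, 0]) cube([201, 5508, 2790]);


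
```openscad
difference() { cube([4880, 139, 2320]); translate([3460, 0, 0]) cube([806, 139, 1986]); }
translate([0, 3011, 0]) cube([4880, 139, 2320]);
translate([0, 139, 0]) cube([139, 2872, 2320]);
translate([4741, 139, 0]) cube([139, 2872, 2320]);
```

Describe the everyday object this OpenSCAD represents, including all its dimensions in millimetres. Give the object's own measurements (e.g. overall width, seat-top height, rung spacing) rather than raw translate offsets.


A single room: four walls, each 2320 mm tall and 139 mm thick, enclosing an outside footprint 4880×3150 mm (x × y), no floor or roof. The front and back walls (−y and +y sides) run the full x-width; the side walls fit between their inner faces. A door opening 806 mm wide and 1986 mm tall is cut through the front wall from the floor up, its −x edge 3460 mm from the wall's −x end.


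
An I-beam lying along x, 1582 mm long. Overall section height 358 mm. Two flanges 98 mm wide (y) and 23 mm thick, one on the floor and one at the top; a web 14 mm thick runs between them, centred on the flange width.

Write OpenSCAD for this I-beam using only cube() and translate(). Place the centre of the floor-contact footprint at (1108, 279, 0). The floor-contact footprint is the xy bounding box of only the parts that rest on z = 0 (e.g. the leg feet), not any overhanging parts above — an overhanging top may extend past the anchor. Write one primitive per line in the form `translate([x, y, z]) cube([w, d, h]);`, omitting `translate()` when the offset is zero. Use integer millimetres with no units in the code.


translate([317, 230, 0]) cube([1582, 98, 23]);
translate([317, 272, 23]) cube([1582, 14, 312]);
translate([317, 230, 335]) cube([1582, 98, 23]);


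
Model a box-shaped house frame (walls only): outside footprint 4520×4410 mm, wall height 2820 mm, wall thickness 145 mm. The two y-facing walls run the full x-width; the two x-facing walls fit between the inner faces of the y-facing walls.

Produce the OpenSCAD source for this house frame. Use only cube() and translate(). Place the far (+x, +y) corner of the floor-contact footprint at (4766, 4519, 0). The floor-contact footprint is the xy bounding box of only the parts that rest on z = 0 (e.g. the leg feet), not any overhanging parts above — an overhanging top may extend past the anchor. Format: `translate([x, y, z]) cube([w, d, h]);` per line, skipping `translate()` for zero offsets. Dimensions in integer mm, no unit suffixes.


translate([246, 109, 0]) cube([4520, 145, 2820]);
translate([246, 4374, 0]) cube([4520, 145, 2820]);
translate([246, 254, 0]) cube([145, 4120, 2820]);
translate([4621, 254, 0]) cube([145, 4120, 2820]);


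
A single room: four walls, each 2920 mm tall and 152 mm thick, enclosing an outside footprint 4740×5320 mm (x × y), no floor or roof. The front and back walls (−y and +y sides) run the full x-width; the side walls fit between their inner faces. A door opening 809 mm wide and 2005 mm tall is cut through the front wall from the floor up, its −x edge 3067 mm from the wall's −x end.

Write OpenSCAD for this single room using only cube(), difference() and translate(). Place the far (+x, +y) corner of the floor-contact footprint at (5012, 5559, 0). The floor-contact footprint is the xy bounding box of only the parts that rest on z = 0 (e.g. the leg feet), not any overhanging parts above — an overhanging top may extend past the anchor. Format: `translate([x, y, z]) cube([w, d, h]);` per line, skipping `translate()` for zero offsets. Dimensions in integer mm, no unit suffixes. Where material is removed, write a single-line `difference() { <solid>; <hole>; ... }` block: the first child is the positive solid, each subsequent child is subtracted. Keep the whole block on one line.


difference() { translate([272, 239, 0]) cube([4740, 152, 2920]); translate([3339, 239, 0]) cube([809, 152, 2005]); }
translate([272, 5407, 0]) cube([4740, 152, 2920]);
translate([272, 391, 0]) cube([152, 5016, 2920]);
translate([4860, 391, 0]) cube([152, 5016, 2920]);


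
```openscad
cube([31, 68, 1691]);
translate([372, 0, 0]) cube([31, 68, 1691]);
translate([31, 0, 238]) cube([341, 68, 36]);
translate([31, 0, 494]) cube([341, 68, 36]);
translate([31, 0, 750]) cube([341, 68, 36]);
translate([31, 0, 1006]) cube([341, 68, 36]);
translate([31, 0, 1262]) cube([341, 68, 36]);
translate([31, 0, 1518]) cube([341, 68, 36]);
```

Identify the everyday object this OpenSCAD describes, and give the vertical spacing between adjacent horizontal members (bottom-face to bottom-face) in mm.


A ladder. The rung spacing is 256 mm.

Two tall 31×68 posts with 6 short bars between them — a ladder. Adjacent rungs sit at z = 238 and z = 494, so the spacing is 494 − 238 = 256 mm.


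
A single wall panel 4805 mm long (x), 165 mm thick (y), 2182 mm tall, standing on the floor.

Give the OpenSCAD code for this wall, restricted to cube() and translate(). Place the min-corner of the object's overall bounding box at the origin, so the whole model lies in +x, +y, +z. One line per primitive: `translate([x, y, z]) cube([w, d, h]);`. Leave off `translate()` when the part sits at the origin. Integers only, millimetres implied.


cube([4805, 165, 2182]);


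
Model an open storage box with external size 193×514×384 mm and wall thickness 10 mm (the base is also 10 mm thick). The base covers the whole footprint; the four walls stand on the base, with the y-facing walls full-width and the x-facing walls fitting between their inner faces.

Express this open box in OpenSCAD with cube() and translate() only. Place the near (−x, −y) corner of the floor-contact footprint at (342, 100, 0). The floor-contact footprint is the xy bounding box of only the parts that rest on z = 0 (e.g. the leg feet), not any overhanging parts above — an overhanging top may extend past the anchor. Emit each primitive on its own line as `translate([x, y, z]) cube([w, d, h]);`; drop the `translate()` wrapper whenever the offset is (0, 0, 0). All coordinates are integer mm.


translate([342, 100, 0]) cube([193, 514, 10]);
translate([342, 100, 10]) cube([193, 10, 374]);
translate([342, 604, 10]) cube([193, 10, 374]);
translate([342, 110, 10]) cube([10, 494, 374]);
translate([525, 110, 10]) cube([10, 494, 374]);


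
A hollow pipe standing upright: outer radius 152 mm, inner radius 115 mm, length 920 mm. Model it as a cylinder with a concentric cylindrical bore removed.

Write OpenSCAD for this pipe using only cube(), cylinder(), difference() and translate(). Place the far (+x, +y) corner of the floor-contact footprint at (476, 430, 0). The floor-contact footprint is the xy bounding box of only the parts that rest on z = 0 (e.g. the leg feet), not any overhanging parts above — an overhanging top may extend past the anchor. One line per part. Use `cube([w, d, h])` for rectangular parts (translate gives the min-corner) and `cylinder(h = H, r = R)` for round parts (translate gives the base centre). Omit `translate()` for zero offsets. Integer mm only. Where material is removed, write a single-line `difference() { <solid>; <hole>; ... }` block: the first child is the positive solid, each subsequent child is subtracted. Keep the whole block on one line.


difference() { translate([324, 278, 0]) cylinder(h = 920, r = 152); translate([324, 278, 0]) cylinder(h = 920, r = 115); }


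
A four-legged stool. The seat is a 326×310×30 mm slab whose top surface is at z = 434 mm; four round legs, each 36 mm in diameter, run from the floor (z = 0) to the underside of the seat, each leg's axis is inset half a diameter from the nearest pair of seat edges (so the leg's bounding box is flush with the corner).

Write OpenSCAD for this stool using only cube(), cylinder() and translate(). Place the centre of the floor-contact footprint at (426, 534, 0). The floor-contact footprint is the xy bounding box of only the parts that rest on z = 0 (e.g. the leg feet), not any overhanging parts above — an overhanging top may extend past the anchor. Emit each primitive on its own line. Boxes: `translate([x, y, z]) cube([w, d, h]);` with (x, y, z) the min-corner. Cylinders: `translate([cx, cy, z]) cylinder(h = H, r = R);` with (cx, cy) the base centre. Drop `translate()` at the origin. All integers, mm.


translate([263, 379, 404]) cube([326, 310, 30]);
translate([281, 397, 0]) cylinder(h = 404, r = 18);
translate([571, 397, 0]) cylinder(h = 404, r = 18);
translate([281, 671, 0]) cylinder(h = 404, r = 18);
translate([571, 671, 0]) cylinder(h = 404, r = 18);


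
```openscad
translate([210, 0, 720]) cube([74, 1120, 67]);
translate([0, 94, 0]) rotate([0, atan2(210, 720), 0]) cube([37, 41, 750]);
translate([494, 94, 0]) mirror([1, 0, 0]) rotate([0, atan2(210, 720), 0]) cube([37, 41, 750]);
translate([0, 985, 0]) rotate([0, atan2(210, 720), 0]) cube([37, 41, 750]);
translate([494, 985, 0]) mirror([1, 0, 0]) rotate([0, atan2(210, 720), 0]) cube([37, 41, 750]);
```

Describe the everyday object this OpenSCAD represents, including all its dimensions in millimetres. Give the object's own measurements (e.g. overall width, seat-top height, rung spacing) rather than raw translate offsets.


A sawhorse. A 74×1120×67 mm beam (x, y, z) sits on two A-frame leg pairs. Each pair is two raked legs of 37×41 mm section (41 mm along y) splaying symmetrically in x. Each leg rises 720 mm vertically over 210 mm of horizontal reach and is 750 mm long along its own axis. Every leg's outer bottom edge rests on the floor and its outer top edge meets a bottom edge of the beam — the left legs (tilting toward +x) meet the beam's −x bottom edge, the right legs (their mirror images, tilting toward −x) meet its +x bottom edge — so the leg tops tuck under the beam, the beam's underside is 720 mm above the floor, and the feet are 494 mm apart outside-to-outside with the beam centred between them. The two leg pairs are set in 94 mm from either end of the beam.


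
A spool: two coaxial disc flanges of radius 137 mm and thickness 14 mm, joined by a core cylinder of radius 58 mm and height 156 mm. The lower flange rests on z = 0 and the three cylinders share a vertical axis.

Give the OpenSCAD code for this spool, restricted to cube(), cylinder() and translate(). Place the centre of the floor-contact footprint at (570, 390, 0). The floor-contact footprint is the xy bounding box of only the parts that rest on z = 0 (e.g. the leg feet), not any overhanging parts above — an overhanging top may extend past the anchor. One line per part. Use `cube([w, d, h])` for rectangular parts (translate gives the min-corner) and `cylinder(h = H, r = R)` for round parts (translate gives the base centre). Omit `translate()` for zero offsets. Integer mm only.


translate([570, 390, 0]) cylinder(h = 14, r = 137);
translate([570, 390, 14]) cylinder(h = 156, r = 58);
translate([570, 390, 170]) cylinder(h = 14, r = 137);


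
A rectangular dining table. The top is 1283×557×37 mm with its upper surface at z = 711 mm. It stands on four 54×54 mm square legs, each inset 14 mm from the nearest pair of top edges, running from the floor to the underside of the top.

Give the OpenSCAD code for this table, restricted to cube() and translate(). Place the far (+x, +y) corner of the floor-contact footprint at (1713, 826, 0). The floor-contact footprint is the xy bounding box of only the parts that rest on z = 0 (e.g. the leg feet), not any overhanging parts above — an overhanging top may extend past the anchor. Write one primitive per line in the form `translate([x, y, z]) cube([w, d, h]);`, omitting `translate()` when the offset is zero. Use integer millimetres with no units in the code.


translate([444, 283, 674]) cube([1283, 557, 37]);
translate([458, 297, 0]) cube([54, 54, 674]);
translate([1659, 297, 0]) cube([54, 54, 674]);
translate([458, 772, 0]) cube([54, 54, 674]);
translate([1659, 772, 0]) cube([54, 54, 674]);


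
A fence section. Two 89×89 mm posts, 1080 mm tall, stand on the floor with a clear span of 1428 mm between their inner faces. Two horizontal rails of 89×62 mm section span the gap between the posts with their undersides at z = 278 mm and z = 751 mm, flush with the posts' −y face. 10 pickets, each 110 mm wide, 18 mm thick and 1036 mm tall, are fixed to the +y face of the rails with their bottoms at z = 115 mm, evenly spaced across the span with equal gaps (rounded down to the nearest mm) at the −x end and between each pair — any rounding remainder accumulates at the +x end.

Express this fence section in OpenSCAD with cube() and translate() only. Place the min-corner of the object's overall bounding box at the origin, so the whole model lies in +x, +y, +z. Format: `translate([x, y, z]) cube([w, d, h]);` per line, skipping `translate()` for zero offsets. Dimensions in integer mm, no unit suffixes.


cube([89, 89, 1080]);
translate([1517, 0, 0]) cube([89, 89, 1080]);
translate([89, 0, 278]) cube([1428, 89, 62]);
translate([89, 0, 751]) cube([1428, 89, 62]);
translate([118, 89, 115]) cube([110, 18, 1036]);
translate([257, 89, 115]) cube([110, 18, 1036]);
translate([396, 89, 115]) cube([110, 18, 1036]);
translate([535, 89, 115]) cube([110, 18, 1036]);
translate([674, 89, 115]) cube([110, 18, 1036]);
translate([813, 89, 115]) cube([110, 18, 1036]);
translate([952, 89, 115]) cube([110, 18, 1036]);
translate([1091, 89, 115]) cube([110, 18, 1036]);
translate([1230, 89, 115]) cube([110, 18, 1036]);
translate([1369, 89, 115]) cube([110, 18, 1036]);


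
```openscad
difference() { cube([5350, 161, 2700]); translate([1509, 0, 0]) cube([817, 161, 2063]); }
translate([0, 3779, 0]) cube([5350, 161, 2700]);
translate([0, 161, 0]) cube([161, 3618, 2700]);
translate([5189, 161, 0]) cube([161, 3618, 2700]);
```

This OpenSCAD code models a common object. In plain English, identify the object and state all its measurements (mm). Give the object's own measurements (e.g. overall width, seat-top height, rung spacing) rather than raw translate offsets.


A single room: four walls, each 2700 mm tall and 161 mm thick, enclosing an outside footprint 5350×3940 mm (x × y), no floor or roof. The front and back walls (−y and +y sides) run the full x-width; the side walls fit between their inner faces. A door opening 817 mm wide and 2063 mm tall is cut through the front wall from the floor up, its −x edge 1509 mm from the wall's −x end.


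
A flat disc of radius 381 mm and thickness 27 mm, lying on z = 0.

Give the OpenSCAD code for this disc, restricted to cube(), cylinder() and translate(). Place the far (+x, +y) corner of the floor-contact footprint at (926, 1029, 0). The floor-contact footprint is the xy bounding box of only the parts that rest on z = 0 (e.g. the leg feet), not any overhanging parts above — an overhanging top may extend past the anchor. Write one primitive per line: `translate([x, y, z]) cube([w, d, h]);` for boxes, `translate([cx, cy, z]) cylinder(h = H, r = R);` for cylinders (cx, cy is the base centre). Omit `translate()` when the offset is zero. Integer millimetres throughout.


translate([545, 648, 0]) cylinder(h = 27, r = 381);
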